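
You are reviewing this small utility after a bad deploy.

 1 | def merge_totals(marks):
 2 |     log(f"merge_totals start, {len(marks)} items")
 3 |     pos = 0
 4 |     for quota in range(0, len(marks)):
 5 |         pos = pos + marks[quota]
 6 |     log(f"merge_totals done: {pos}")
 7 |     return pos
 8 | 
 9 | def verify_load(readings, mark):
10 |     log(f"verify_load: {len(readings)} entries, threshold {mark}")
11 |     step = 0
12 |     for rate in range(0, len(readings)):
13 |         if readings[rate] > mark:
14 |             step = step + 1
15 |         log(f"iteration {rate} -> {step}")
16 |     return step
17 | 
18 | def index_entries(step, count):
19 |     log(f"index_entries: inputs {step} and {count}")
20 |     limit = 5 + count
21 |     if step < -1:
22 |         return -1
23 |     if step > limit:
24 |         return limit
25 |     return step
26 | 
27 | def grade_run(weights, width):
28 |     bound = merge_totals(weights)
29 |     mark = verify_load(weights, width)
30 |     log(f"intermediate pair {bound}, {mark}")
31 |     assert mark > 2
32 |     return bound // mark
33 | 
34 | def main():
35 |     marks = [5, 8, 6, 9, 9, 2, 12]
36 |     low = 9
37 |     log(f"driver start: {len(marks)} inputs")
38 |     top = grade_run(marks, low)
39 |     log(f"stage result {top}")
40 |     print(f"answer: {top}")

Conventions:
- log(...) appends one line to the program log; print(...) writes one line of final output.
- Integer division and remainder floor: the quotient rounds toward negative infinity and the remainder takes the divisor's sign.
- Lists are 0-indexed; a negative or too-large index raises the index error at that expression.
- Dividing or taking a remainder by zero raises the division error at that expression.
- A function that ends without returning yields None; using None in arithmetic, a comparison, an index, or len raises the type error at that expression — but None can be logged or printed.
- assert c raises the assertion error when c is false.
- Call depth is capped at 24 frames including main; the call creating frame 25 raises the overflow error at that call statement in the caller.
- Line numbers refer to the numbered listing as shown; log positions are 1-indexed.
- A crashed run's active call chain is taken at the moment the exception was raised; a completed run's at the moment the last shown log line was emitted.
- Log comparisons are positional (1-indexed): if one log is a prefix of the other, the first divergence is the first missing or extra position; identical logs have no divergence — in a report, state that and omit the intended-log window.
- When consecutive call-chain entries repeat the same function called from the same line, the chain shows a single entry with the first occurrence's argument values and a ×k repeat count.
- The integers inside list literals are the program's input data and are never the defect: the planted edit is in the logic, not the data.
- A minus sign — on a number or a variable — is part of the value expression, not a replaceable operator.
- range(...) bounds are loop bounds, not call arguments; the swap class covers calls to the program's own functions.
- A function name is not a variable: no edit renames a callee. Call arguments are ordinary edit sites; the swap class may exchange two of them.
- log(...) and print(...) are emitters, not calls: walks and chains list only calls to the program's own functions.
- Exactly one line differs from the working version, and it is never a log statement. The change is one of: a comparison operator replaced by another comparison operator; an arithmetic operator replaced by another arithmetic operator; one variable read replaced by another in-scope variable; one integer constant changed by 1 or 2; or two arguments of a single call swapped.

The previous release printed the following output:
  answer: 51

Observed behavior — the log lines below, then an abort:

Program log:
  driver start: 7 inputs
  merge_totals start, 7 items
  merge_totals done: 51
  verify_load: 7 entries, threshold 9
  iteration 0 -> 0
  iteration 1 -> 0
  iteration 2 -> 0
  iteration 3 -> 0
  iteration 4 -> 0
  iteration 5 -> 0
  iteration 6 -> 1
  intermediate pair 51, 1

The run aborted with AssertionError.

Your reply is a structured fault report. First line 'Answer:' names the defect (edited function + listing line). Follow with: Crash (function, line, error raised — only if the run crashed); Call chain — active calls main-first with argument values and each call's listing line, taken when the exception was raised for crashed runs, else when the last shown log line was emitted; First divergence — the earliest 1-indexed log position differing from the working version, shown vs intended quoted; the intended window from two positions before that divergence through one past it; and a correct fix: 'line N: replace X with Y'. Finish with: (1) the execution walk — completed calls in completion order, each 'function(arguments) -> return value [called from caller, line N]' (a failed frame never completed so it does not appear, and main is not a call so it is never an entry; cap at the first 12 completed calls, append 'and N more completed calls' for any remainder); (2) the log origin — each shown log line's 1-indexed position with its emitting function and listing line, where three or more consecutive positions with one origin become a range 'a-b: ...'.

Answer: the defect is in grade_run at line 31.
The tell: A complete run would log 'stage result 51' next, but this one stopped at 12 lines.
Crash: grade_run, line 31, AssertionError.
Call chain: main -> grade_run([5, 8, 6, 9, 9, 2, 12], 9) (called at line 38).
First divergence: position 13 — the faulty run's log ends after 12 lines; the working version continues with 'stage result 51'.
Intended log window:
  11: iteration 6 -> 1
  12: intermediate pair 51, 1
  13: stage result 51
Execution walk:
  merge_totals([5, 8, 6, 9, 9, 2, 12]) -> 51  [called from grade_run, line 28]
  verify_load([5, 8, 6, 9, 9, 2, 12], 9) -> 1  [called from grade_run, line 29]
Log origins:
  1: emitted by main (line 37)
  2: emitted by merge_totals (line 2)
  3: emitted by merge_totals (line 6)
  4: emitted by verify_load (line 10)
  5-11: emitted by verify_load (line 15)
  12: emitted by grade_run (line 30)
A correct fix: line 31: replace `2` with `0`.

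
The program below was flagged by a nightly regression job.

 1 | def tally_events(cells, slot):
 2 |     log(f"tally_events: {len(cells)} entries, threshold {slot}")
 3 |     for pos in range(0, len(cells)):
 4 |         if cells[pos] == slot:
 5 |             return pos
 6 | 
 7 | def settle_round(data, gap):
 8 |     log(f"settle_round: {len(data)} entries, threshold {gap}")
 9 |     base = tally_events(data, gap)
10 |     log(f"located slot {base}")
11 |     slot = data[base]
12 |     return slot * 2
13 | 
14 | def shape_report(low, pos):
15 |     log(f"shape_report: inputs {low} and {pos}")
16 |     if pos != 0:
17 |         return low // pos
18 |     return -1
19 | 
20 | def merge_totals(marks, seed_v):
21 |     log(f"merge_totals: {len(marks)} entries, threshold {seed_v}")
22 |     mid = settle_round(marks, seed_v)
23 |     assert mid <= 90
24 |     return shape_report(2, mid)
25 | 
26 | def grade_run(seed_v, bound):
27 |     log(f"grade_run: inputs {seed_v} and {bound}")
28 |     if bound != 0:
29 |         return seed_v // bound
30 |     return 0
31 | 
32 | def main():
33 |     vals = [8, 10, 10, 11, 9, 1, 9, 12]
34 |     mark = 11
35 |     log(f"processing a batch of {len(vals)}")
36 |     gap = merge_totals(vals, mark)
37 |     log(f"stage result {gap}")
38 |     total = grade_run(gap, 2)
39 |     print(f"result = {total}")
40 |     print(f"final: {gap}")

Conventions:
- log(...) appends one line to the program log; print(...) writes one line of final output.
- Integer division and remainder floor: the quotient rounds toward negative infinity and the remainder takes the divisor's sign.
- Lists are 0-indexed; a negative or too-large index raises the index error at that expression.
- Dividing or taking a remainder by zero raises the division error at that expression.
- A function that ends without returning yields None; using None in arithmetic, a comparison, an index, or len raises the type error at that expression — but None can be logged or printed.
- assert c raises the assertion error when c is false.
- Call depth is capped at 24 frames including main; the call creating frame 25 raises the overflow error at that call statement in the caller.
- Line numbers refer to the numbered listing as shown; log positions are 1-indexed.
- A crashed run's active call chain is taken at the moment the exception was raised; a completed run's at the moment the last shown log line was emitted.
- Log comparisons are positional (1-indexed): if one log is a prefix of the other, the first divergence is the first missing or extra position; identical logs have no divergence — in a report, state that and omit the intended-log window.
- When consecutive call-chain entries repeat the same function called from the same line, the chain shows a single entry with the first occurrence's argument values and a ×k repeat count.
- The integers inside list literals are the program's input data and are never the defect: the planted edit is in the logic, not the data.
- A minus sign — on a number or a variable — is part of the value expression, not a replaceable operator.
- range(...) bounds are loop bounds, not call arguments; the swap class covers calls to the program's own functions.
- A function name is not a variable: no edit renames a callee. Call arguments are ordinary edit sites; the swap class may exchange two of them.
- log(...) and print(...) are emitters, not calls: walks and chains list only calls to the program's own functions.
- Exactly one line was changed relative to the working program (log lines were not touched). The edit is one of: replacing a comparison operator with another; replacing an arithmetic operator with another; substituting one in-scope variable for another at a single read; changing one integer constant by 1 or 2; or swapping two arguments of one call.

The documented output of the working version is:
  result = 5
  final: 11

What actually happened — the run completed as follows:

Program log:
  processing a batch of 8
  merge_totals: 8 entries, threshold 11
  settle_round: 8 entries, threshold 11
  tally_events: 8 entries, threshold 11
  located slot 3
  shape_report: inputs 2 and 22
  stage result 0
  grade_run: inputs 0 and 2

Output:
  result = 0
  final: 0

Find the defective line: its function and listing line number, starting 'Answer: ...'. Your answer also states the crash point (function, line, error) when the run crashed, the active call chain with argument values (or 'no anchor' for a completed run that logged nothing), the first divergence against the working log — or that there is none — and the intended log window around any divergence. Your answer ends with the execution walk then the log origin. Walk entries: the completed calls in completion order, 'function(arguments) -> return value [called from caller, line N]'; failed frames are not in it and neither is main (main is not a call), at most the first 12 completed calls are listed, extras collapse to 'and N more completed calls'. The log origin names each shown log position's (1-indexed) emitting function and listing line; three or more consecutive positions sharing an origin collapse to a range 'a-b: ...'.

Answer: the defect is in merge_totals at line 24.
The tell: At log position 6 the runs split — shown 'shape_report: inputs 2 and 22', but the working version logs 'shape_report: inputs 22 and 2'.
Call chain: main -> grade_run(0, 2) (called at line 38).
First divergence: position 6 — the shown line 'shape_report: inputs 2 and 22' should read 'shape_report: inputs 22 and 2'.
Intended log window:
  4: tally_events: 8 entries, threshold 11
  5: located slot 3
  6: shape_report: inputs 22 and 2
  7: stage result 11
Execution walk:
  tally_events([8, 10, 10, 11, 9, 1, 9, 12], 11) -> 3  [called from settle_round, line 9]
  settle_round([8, 10, 10, 11, 9, 1, 9, 12], 11) -> 22  [called from merge_totals, line 22]
  shape_report(2, 22) -> 0  [called from merge_totals, line 24]
  merge_totals([8, 10, 10, 11, 9, 1, 9, 12], 11) -> 0  [called from main, line 36]
  grade_run(0, 2) -> 0  [called from main, line 38]
Log origins:
  1: logged in main at line 35
  2: logged in merge_totals at line 21
  3: logged in settle_round at line 8
  4: logged in tally_events at line 2
  5: logged in settle_round at line 10
  6: logged in shape_report at line 15
  7: logged in main at line 37
  8: logged in grade_run at line 27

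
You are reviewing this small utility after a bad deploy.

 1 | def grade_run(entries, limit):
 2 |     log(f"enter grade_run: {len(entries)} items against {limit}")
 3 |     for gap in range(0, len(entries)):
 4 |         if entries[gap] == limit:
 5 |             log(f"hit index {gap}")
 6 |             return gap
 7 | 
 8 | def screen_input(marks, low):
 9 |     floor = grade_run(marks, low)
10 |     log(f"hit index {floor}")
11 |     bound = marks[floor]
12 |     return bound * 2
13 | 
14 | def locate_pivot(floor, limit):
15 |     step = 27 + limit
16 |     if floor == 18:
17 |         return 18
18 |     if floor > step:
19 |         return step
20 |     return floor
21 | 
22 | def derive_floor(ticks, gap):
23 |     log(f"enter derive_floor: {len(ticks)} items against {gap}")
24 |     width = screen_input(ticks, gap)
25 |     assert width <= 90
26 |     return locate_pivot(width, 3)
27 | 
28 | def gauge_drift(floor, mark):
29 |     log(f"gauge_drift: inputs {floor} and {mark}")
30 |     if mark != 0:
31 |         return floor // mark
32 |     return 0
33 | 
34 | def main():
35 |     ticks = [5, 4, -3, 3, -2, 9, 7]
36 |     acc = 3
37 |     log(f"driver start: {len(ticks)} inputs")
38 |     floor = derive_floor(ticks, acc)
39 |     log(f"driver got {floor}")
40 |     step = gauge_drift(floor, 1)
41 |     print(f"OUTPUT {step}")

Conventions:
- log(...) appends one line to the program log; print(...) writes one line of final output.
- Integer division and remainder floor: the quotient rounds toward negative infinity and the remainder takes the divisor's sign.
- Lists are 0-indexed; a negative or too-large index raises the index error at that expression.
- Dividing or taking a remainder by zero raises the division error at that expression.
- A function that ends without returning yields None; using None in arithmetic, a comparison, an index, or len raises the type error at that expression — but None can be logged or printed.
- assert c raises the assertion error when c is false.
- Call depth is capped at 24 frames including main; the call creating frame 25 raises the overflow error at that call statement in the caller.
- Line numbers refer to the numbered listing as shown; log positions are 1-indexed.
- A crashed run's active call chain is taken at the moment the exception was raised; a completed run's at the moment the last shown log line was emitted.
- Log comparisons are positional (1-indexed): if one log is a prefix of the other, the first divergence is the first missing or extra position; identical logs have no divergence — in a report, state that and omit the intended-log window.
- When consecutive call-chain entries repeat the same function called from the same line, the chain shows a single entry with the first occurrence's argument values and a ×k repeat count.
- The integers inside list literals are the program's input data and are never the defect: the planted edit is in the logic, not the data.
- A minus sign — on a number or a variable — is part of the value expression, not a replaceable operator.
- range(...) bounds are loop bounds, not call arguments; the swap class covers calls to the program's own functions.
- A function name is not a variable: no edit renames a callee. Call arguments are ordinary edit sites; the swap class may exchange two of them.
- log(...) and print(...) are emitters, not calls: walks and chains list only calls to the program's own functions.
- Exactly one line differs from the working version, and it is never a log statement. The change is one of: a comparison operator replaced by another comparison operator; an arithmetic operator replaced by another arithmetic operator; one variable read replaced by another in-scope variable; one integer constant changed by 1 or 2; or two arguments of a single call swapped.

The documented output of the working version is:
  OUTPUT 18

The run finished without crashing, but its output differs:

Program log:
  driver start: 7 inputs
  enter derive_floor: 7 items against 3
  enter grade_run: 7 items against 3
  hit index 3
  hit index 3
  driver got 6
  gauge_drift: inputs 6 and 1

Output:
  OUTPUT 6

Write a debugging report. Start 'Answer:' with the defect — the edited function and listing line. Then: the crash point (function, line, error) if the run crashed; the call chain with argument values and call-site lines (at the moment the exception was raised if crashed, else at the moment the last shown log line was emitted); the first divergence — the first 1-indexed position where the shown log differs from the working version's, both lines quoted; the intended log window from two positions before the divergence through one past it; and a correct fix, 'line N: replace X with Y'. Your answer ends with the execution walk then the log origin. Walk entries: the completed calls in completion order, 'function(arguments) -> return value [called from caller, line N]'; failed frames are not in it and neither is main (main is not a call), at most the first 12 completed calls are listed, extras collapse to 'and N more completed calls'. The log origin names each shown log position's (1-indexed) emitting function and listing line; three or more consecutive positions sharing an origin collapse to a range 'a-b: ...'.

Answer: the defect is in locate_pivot at line 16.
Key fact: The earliest visible damage is log position 6 — 'driver got 6' rather than the intended 'driver got 18'.
Call chain: main -> gauge_drift(6, 1) (called at line 40).
First divergence: position 6 — the shown line 'driver got 6' should read 'driver got 18'.
Intended log window:
  4: hit index 3
  5: hit index 3
  6: driver got 18
  7: gauge_drift: inputs 18 and 1
Execution walk:
  grade_run([5, 4, -3, 3, -2, 9, 7], 3) -> 3  [called from screen_input, line 9]
  screen_input([5, 4, -3, 3, -2, 9, 7], 3) -> 6  [called from derive_floor, line 24]
  locate_pivot(6, 3) -> 6  [called from derive_floor, line 26]
  derive_floor([5, 4, -3, 3, -2, 9, 7], 3) -> 6  [called from main, line 38]
  gauge_drift(6, 1) -> 6  [called from main, line 40]
Log origins:
  1: logged in main at line 37
  2: logged in derive_floor at line 23
  3: logged in grade_run at line 2
  4: logged in grade_run at line 5
  5: logged in screen_input at line 10
  6: logged in main at line 39
  7: logged in gauge_drift at line 29
A correct fix: line 16: replace `==` with `<`.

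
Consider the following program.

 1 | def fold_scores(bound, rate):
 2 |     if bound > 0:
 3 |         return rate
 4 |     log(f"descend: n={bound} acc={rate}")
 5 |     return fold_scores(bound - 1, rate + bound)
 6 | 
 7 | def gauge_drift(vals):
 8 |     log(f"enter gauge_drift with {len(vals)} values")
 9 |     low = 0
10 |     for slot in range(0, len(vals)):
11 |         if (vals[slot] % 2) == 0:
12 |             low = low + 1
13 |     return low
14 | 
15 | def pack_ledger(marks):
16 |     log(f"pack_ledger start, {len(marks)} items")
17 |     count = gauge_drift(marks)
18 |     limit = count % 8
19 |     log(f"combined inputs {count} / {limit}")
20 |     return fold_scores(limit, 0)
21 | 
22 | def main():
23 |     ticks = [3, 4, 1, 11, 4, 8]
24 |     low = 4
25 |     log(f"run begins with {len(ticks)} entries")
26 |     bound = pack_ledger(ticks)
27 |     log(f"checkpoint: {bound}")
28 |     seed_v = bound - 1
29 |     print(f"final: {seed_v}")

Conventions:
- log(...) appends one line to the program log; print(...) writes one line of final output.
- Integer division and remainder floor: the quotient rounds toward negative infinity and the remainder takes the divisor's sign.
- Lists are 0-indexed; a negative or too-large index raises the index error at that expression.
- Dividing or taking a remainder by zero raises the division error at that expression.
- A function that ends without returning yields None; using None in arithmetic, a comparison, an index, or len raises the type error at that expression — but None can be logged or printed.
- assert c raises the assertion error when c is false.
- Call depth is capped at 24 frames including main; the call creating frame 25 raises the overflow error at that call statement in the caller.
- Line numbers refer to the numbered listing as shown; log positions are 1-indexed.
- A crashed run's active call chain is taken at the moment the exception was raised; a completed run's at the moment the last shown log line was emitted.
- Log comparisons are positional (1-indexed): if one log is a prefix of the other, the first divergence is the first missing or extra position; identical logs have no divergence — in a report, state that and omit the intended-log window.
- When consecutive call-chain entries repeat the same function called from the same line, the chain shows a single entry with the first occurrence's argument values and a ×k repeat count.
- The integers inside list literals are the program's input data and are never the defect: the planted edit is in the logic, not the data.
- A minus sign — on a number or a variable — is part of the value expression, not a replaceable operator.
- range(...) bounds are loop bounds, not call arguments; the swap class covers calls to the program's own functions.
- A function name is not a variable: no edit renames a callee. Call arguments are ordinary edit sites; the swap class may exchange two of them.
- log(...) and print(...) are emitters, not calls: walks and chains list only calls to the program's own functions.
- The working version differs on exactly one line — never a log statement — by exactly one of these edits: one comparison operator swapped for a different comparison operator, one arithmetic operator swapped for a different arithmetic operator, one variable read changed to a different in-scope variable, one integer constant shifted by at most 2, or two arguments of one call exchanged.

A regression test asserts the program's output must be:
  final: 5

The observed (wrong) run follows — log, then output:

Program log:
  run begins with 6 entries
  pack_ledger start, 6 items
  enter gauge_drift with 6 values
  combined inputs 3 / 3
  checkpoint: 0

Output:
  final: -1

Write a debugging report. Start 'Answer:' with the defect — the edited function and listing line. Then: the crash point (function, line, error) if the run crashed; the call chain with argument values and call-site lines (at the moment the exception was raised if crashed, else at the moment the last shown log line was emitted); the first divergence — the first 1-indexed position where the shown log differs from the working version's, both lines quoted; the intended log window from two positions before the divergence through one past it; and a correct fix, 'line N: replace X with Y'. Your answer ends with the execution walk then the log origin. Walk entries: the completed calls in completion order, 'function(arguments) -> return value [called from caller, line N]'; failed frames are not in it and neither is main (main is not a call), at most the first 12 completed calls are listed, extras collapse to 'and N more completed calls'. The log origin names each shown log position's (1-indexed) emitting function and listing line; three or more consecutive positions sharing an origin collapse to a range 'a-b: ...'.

Answer: the defect is in fold_scores at line 2.
Key observation: Position 5 is the first bad log line: 'checkpoint: 0' should read 'descend: n=3 acc=0'.
Call chain: main.
First divergence: position 5; shown 'checkpoint: 0' vs intended 'descend: n=3 acc=0'.
Intended log window:
  3: enter gauge_drift with 6 values
  4: combined inputs 3 / 3
  5: descend: n=3 acc=0
  6: descend: n=2 acc=3
Execution walk:
  gauge_drift([3, 4, 1, 11, 4, 8]) -> 3  [called from pack_ledger, line 17]
  fold_scores(3, 0) -> 0  [called from pack_ledger, line 20]
  pack_ledger([3, 4, 1, 11, 4, 8]) -> 0  [called from main, line 26]
Log line origins:
  1 — main, line 25
  2 — pack_ledger, line 16
  3 — gauge_drift, line 8
  4 — pack_ledger, line 19
  5 — main, line 27
A correct fix: line 2: replace `>` with `<=`.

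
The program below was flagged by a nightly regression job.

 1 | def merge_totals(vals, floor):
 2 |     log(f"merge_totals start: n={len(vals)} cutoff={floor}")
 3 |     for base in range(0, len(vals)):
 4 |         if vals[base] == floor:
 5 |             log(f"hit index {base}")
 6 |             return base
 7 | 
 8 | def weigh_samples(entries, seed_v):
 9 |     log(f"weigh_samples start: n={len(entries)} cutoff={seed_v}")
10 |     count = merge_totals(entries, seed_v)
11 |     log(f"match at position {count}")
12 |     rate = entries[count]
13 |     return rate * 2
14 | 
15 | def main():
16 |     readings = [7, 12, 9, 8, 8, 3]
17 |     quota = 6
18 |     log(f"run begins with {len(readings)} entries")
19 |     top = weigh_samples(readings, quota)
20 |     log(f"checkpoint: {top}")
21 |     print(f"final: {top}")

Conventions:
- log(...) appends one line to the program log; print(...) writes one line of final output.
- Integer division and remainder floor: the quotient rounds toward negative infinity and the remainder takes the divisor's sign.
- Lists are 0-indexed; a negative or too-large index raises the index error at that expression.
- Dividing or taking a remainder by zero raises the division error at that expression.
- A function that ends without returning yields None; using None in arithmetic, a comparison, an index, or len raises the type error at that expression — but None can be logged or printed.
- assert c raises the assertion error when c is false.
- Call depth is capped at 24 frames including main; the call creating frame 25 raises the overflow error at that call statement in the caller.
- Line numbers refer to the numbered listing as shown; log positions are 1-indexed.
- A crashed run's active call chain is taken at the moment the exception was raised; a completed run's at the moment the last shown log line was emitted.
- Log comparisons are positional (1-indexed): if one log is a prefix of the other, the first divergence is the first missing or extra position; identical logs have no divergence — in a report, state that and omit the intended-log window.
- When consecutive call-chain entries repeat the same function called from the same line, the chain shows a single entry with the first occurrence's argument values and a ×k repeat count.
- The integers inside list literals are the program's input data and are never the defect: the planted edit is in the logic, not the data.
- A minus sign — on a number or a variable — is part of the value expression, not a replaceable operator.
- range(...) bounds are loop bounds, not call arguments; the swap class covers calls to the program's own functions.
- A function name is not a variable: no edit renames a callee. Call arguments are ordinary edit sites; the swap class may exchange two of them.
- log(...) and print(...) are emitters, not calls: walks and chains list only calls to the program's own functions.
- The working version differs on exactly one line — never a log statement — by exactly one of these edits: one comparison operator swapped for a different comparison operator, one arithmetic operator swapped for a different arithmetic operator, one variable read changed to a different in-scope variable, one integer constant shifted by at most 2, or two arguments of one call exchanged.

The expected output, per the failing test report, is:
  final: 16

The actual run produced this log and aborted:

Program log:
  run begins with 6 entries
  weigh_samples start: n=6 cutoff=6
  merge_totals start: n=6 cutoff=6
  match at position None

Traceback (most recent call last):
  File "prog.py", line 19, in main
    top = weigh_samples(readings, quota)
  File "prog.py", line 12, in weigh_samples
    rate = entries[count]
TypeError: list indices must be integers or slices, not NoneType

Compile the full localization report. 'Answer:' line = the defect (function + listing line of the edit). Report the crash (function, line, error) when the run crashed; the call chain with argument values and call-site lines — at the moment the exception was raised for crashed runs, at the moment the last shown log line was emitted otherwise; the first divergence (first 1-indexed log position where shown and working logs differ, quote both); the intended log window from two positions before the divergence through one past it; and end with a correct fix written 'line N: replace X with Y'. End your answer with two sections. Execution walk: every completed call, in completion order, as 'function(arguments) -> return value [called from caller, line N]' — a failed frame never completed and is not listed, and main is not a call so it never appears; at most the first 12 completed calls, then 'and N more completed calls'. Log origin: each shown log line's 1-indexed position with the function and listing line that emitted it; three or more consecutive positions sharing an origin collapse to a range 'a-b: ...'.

Answer: the defect is in main at line 17.
Core observation: Everything matches until log position 2, which reads 'weigh_samples start: n=6 cutoff=6' in place of 'weigh_samples start: n=6 cutoff=8'.
Crash: weigh_samples, line 12, TypeError.
Call chain: main -> weigh_samples([7, 12, 9, 8, 8, 3], 6) (called at line 19).
First divergence: position 2 — shown 'weigh_samples start: n=6 cutoff=6', intended 'weigh_samples start: n=6 cutoff=8'.
Intended log window:
  1: run begins with 6 entries
  2: weigh_samples start: n=6 cutoff=8
  3: merge_totals start: n=6 cutoff=8
Execution walk:
  merge_totals([7, 12, 9, 8, 8, 3], 6) -> None  [called from weigh_samples, line 10]
Log line origins:
  1: logged in main at line 18
  2: logged in weigh_samples at line 9
  3: logged in merge_totals at line 2
  4: logged in weigh_samples at line 11
A correct fix: line 17: replace `6` with `8`.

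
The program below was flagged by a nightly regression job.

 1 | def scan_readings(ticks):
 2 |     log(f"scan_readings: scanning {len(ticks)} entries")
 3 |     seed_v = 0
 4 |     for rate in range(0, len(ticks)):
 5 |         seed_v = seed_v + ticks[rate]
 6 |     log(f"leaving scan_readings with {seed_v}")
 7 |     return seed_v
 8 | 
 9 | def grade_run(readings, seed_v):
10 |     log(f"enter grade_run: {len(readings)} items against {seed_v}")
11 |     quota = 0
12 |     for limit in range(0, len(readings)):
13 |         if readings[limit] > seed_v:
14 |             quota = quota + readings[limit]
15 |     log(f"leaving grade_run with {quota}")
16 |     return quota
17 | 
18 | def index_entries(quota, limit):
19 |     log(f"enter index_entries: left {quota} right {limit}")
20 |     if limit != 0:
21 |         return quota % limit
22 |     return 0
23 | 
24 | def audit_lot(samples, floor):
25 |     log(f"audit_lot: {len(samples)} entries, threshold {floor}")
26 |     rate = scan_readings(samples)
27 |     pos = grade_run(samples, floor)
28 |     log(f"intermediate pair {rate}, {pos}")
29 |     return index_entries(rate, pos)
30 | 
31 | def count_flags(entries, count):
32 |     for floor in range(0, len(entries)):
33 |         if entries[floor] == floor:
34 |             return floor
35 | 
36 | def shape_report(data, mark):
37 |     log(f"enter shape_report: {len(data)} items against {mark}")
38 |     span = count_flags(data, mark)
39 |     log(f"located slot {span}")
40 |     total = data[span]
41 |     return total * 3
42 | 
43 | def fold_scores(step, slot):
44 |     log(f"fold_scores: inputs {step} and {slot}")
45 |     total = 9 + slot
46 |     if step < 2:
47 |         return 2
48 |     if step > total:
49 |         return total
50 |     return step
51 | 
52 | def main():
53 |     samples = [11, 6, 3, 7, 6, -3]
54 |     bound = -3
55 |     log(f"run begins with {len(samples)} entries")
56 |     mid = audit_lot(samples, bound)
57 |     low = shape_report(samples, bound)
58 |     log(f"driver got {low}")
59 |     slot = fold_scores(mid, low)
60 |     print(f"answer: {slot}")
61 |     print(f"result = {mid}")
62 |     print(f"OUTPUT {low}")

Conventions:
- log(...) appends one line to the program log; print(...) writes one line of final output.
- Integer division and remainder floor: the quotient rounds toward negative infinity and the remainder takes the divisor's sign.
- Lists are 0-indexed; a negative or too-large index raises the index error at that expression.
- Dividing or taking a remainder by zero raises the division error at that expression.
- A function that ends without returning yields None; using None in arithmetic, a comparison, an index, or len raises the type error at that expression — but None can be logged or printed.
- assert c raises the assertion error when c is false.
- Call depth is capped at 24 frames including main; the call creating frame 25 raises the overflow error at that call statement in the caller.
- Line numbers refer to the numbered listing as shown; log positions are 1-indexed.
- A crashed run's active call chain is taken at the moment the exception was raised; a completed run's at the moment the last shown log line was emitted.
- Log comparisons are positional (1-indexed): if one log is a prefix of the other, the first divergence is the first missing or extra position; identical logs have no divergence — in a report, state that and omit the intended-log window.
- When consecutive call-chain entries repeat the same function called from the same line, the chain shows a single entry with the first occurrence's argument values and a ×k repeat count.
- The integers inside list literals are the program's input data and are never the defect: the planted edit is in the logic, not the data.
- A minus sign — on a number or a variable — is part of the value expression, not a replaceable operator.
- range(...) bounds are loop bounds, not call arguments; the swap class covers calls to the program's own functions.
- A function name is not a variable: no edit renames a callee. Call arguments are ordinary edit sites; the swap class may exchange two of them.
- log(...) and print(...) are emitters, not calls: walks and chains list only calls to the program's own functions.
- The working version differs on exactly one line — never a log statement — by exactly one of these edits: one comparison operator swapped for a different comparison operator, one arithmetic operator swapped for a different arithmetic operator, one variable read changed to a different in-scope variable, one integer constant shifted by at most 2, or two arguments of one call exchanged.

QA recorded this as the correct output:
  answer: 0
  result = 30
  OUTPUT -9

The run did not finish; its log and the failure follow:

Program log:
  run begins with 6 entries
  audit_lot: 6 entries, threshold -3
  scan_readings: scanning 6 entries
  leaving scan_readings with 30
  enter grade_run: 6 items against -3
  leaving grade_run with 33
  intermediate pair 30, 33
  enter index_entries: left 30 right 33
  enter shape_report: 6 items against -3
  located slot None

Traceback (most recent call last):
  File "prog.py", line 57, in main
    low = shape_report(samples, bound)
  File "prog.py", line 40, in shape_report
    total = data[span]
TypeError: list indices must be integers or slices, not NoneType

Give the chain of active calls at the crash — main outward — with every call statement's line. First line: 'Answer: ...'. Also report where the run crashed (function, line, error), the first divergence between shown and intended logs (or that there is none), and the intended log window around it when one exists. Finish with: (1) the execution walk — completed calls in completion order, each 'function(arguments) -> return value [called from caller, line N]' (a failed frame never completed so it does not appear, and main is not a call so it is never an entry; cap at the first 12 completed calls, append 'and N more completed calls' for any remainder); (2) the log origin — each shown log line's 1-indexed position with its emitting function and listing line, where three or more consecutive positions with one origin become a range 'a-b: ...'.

Answer: main -> shape_report (called at line 57).
Key observation: The earliest visible damage is log position 10 — 'located slot None' rather than the intended 'located slot 5'.
Crash: shape_report, line 40, TypeError.
First divergence: at position 10 the run shows 'located slot None' where the working version logs 'located slot 5'.
Intended log window:
  8: enter index_entries: left 30 right 33
  9: enter shape_report: 6 items against -3
  10: located slot 5
  11: driver got -9
Execution walk:
  scan_readings([11, 6, 3, 7, 6, -3]) -> 30  [called from audit_lot, line 26]
  grade_run([11, 6, 3, 7, 6, -3], -3) -> 33  [called from audit_lot, line 27]
  index_entries(30, 33) -> 30  [called from audit_lot, line 29]
  audit_lot([11, 6, 3, 7, 6, -3], -3) -> 30  [called from main, line 56]
  count_flags([11, 6, 3, 7, 6, -3], -3) -> None  [called from shape_report, line 38]
Log origin:
  1: logged in main at line 55
  2: logged in audit_lot at line 25
  3: logged in scan_readings at line 2
  4: logged in scan_readings at line 6
  5: logged in grade_run at line 10
  6: logged in grade_run at line 15
  7: logged in audit_lot at line 28
  8: logged in index_entries at line 19
  9: logged in shape_report at line 37
  10: logged in shape_report at line 39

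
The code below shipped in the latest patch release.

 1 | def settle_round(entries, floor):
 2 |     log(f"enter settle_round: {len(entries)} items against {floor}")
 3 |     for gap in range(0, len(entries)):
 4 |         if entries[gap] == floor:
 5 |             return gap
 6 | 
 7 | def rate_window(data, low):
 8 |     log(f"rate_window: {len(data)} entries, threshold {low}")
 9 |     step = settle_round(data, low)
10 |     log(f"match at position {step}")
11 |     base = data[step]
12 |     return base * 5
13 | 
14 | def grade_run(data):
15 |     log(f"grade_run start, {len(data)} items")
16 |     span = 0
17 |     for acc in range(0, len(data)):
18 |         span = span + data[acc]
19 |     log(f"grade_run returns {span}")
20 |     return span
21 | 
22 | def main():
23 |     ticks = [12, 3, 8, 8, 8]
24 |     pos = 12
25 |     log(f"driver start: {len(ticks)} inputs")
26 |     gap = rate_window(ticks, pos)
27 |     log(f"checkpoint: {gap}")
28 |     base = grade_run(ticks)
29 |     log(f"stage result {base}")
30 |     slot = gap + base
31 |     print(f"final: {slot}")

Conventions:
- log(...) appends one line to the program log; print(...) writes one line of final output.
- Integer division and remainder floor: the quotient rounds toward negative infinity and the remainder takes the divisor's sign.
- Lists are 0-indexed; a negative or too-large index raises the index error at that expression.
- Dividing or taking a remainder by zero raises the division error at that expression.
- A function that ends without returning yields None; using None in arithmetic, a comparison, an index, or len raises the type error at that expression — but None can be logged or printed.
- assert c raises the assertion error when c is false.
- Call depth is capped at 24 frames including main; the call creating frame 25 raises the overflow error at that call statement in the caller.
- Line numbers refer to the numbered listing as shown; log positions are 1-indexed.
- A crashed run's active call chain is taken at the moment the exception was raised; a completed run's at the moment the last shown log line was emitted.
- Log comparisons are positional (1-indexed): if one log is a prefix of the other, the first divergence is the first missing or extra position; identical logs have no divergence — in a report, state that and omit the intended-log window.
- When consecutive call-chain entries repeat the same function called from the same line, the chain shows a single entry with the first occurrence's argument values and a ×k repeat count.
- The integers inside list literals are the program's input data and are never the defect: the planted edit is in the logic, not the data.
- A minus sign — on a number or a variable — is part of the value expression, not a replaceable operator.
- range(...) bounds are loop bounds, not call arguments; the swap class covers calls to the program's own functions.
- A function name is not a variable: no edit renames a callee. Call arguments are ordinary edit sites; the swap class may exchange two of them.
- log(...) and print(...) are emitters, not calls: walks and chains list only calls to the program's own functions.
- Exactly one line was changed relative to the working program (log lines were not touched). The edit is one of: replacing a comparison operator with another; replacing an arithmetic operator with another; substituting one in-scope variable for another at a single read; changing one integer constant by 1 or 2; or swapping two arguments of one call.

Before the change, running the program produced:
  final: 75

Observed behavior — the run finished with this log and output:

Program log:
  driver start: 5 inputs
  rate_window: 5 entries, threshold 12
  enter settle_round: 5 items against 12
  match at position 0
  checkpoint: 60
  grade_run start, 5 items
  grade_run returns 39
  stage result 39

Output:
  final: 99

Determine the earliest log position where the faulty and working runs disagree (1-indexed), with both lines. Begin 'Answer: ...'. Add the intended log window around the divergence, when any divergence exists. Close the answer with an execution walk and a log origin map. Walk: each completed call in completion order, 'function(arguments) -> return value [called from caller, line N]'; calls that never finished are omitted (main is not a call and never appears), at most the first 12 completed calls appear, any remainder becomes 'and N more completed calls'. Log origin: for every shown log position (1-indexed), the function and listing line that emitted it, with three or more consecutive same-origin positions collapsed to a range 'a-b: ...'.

Answer: position 5; shown 'checkpoint: 60' vs intended 'checkpoint: 36'.
Intended log window:
  3: enter settle_round: 5 items against 12
  4: match at position 0
  5: checkpoint: 36
  6: grade_run start, 5 items
Execution walk:
  settle_round([12, 3, 8, 8, 8], 12) -> 0  [called from rate_window, line 9]
  rate_window([12, 3, 8, 8, 8], 12) -> 60  [called from main, line 26]
  grade_run([12, 3, 8, 8, 8]) -> 39  [called from main, line 28]
Origin of each log line:
  1: logged in main at line 25
  2: logged in rate_window at line 8
  3: logged in settle_round at line 2
  4: logged in rate_window at line 10
  5: logged in main at line 27
  6: logged in grade_run at line 15
  7: logged in grade_run at line 19
  8: logged in main at line 29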